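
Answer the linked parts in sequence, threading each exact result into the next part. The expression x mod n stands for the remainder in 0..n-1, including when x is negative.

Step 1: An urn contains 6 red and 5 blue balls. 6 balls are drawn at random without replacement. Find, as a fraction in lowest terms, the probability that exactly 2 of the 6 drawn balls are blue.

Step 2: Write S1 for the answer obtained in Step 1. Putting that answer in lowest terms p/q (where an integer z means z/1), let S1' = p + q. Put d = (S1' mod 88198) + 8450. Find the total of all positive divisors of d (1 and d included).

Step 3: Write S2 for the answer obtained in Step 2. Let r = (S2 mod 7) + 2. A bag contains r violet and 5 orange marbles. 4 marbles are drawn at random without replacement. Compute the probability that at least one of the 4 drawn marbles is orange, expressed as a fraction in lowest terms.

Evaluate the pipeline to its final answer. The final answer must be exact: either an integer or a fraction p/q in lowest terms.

Step 1: total draws C(11,6) = 462; favorable C(5,2)*C(6,4) = 150; P = 25/77; answer 25/77
Step 2: S1 = 25/77; threaded value p + q = 102; d = 8552; 8552 = 2^3 * 1069; sigma = (1 + 2 + 4 + 8) * (1 + 1069) = 15 * 1070 = 16050; answer 16050
Step 3: S2 = 16050; r = 8; total draws C(13,4) = 715; complement C(8,4) = 70; favorable 715 - 70 = 645; P = 129/143; answer 129/143

129/143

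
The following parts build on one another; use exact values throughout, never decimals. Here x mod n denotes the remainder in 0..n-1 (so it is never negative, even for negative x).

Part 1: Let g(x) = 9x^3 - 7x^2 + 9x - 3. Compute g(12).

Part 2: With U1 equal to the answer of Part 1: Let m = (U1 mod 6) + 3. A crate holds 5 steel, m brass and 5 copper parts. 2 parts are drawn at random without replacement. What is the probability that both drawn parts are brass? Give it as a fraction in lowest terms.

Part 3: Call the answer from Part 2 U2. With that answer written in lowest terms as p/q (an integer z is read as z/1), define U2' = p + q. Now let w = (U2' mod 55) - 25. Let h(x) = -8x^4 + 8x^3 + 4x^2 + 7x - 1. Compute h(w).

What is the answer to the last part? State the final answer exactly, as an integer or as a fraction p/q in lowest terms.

Part 1: 9*(12)^3 - 7*(12)^2 + 9*(12)^1 - 3 = (15552) + (-1008) + (108) + (-3) = 14649; answer 14649
Part 2: U1 = 14649; m = 6; total draws C(16,2) = 120; favorable C(6,2) = 15; P = 1/8; answer 1/8
Part 3: U2 = 1/8; threaded value p + q = 9; w = -16; -8*(-16)^4 + 8*(-16)^3 + 4*(-16)^2 + 7*(-16)^1 - 1 = (-524288) + (-32768) + (1024) + (-112) + (-1) = -556145; answer -556145

-556145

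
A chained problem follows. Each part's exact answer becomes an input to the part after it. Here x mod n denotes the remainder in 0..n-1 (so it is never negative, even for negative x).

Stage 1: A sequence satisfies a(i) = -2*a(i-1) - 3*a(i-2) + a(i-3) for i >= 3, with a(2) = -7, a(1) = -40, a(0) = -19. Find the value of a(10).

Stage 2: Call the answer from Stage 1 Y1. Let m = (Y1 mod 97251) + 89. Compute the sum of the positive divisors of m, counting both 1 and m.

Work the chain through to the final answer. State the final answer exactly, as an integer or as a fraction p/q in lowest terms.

92092

Stage 1: a(3) = -2*(-7) - 3*(-40) + 1*(-19) = 115; iterating: a(3)=115, a(4)=-249, a(5)=146, a(6)=570, a(7)=-1827, a(8)=2090, a(9)=1871, a(10)=-11839; answer -11839
Stage 2: Y1 = -11839; m = 85501; 85501 = 13 * 6577; sigma = (1 + 13) * (1 + 6577) = 14 * 6578 = 92092; answer 92092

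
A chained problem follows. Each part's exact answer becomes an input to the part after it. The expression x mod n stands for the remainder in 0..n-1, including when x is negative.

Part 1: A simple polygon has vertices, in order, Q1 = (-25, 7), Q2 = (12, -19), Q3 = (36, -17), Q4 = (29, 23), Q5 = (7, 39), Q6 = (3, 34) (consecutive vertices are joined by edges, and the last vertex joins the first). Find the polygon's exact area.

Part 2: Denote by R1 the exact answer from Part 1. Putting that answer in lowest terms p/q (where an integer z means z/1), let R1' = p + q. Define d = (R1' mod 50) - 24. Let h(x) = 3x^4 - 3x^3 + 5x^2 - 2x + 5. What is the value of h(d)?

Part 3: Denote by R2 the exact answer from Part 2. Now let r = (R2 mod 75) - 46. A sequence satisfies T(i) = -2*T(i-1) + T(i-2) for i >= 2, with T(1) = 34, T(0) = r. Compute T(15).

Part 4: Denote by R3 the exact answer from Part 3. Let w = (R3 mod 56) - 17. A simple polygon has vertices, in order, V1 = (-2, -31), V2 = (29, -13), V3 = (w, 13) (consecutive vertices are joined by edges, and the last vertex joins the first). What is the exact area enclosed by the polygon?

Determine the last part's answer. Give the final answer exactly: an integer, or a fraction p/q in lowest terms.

Part 1: cross terms: (-25*-19 - 12*7)=391, (12*-17 - 36*-19)=480, (36*23 - 29*-17)=1321, (29*39 - 7*23)=970, (7*34 - 3*39)=121, (3*7 - -25*34)=871; twice the area = |4154| = 4154; area = 2077; answer 2077
Part 2: R1 = 2077; threaded value p + q = 2078; d = 4; 3*(4)^4 - 3*(4)^3 + 5*(4)^2 - 2*(4)^1 + 5 = (768) + (-192) + (80) + (-8) + (5) = 653; answer 653
Part 3: R2 = 653; r = 7; T(2) = -2*(34) + 1*(7) = -61; iterating: T(2)=-61, T(3)=156, T(4)=-373, T(5)=902, T(6)=-2177, T(7)=5256, T(8)=-12689, T(9)=30634, T(10)=-73957, T(11)=178548, T(12)=-431053, T(13)=1040654, T(14)=-2512361, T(15)=6065376; answer 6065376
Part 4: R3 = 6065376; w = -1; cross terms: (-2*-13 - 29*-31)=925, (29*13 - -1*-13)=364, (-1*-31 - -2*13)=57; twice the area = |1346| = 1346; area = 673; answer 673

673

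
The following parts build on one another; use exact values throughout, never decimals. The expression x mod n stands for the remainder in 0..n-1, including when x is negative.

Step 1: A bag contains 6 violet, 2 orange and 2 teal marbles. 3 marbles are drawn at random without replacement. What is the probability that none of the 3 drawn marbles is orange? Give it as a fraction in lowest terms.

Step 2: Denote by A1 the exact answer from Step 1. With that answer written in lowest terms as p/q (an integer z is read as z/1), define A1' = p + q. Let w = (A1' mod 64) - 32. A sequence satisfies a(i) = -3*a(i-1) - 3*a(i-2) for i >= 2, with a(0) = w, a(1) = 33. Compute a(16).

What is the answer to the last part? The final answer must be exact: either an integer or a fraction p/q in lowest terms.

Step 1: total draws C(10,3) = 120; favorable C(8,3) = 56; P = 7/15; answer 7/15
Step 2: A1 = 7/15; threaded value p + q = 22; w = -10; a(2) = -3*(33) - 3*(-10) = -69; iterating: a(2)=-69, a(3)=108, a(4)=-117, a(5)=27, a(6)=270, a(7)=-891, a(8)=1863, a(9)=-2916, a(10)=3159, a(11)=-729, a(12)=-7290, a(13)=24057, a(14)=-50301, a(15)=78732, a(16)=-85293; answer -85293

-85293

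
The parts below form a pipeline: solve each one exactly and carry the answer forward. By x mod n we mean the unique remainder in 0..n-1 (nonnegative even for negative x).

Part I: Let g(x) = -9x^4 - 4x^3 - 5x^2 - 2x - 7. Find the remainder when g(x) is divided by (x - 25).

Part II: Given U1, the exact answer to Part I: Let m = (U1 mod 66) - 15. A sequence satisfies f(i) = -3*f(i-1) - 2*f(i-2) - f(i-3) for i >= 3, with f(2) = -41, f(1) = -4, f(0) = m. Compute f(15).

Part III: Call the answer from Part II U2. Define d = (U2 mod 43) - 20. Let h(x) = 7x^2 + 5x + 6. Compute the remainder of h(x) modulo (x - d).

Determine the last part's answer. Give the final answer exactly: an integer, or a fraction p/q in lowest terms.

Part I: remainder = value at the root: -9*(25)^4 - 4*(25)^3 - 5*(25)^2 - 2*(25)^1 - 7 = (-3515625) + (-62500) + (-3125) + (-50) + (-7) = -3581307; answer -3581307
Part II: U1 = -3581307; m = 36; f(3) = -3*(-41) - 2*(-4) - 1*(36) = 95; iterating: f(3)=95, f(4)=-199, f(5)=448, f(6)=-1041, f(7)=2426, f(8)=-5644, f(9)=13121, f(10)=-30501, f(11)=70905, f(12)=-164834, f(13)=383193, f(14)=-890816, f(15)=2070896; answer 2070896
Part III: U2 = 2070896; d = -4; remainder = value at the root: 7*(-4)^2 + 5*(-4)^1 + 6 = (112) + (-20) + (6) = 98; answer 98

98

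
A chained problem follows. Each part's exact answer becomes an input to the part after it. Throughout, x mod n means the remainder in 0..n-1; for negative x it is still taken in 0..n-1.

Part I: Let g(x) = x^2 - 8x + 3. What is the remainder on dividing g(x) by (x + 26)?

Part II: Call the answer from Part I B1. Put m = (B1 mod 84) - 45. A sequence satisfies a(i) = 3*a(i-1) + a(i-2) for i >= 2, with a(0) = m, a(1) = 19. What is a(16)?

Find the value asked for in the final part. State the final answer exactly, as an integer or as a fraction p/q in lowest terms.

Part I: remainder = value at the root: 1*(-26)^2 - 8*(-26)^1 + 3 = (676) + (208) + (3) = 887; answer 887
Part II: B1 = 887; m = 2; a(2) = 3*(19) + 1*(2) = 59; iterating: a(2)=59, a(3)=196, a(4)=647, a(5)=2137, a(6)=7058, a(7)=23311, a(8)=76991, a(9)=254284, a(10)=839843, a(11)=2773813, a(12)=9161282, a(13)=30257659, a(14)=99934259, a(15)=330060436, a(16)=1090115567; answer 1090115567

1090115567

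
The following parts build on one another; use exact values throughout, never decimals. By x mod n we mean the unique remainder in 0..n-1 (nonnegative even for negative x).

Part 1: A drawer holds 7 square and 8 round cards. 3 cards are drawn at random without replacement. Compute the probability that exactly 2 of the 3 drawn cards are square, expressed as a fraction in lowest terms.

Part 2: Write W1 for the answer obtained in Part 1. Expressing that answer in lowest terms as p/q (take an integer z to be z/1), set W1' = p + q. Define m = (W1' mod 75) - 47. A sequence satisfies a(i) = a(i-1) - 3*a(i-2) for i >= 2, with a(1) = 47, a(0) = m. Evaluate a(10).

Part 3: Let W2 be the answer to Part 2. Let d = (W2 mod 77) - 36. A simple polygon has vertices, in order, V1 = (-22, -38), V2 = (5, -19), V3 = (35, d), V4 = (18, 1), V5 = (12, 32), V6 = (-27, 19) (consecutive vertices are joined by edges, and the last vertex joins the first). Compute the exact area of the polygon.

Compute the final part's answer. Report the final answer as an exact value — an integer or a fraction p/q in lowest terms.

Part 1: total draws C(15,3) = 455; favorable C(7,2)*C(8,1) = 168; P = 24/65; answer 24/65
Part 2: W1 = 24/65; threaded value p + q = 89; m = -33; a(2) = 1*(47) - 3*(-33) = 146; iterating: a(2)=146, a(3)=5, a(4)=-433, a(5)=-448, a(6)=851, a(7)=2195, a(8)=-358, a(9)=-6943, a(10)=-5869; answer -5869
Part 3: W2 = -5869; d = 24; cross terms: (-22*-19 - 5*-38)=608, (5*24 - 35*-19)=785, (35*1 - 18*24)=-397, (18*32 - 12*1)=564, (12*19 - -27*32)=1092, (-27*-38 - -22*19)=1444; twice the area = |4096| = 4096; area = 2048; answer 2048

2048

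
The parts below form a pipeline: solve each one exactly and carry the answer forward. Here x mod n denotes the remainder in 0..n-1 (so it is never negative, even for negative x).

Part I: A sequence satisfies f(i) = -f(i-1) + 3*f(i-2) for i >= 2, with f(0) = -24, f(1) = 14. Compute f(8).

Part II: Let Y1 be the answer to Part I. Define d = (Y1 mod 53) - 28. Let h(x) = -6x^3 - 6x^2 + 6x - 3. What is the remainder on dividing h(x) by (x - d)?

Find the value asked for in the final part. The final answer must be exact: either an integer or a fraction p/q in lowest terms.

-50283

Part I: f(2) = -1*(14) + 3*(-24) = -86; iterating: f(2)=-86, f(3)=128, f(4)=-386, f(5)=770, f(6)=-1928, f(7)=4238, f(8)=-10022; answer -10022
Part II: Y1 = -10022; d = 20; remainder = value at the root: -6*(20)^3 - 6*(20)^2 + 6*(20)^1 - 3 = (-48000) + (-2400) + (120) + (-3) = -50283; answer -50283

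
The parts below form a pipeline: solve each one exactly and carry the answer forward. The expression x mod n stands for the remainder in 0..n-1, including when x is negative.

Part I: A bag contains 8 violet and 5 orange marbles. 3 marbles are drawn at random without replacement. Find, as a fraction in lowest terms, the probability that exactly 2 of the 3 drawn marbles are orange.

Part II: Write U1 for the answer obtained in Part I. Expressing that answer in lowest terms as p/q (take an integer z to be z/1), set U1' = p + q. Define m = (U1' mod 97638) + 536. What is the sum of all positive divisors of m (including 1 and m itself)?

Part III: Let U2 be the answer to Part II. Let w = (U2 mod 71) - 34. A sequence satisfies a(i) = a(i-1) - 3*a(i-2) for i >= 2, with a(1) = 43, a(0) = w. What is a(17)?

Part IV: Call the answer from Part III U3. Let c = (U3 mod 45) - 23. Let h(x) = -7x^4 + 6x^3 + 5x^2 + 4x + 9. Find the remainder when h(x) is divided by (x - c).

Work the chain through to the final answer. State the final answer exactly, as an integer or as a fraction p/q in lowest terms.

-1069911

Part I: total draws C(13,3) = 286; favorable C(5,2)*C(8,1) = 80; P = 40/143; answer 40/143
Part II: U1 = 40/143; threaded value p + q = 183; m = 719; 719 is prime, so its only divisors are 1 and 719; sigma = 1 + 719 = 720; answer 720
Part III: U2 = 720; w = -24; a(2) = 1*(43) - 3*(-24) = 115; iterating: a(2)=115, a(3)=-14, a(4)=-359, a(5)=-317, a(6)=760, a(7)=1711, a(8)=-569, a(9)=-5702, a(10)=-3995, a(11)=13111, a(12)=25096, a(13)=-14237, a(14)=-89525, a(15)=-46814, a(16)=221761, a(17)=362203; answer 362203
Part IV: U3 = 362203; c = 20; remainder = value at the root: -7*(20)^4 + 6*(20)^3 + 5*(20)^2 + 4*(20)^1 + 9 = (-1120000) + (48000) + (2000) + (80) + (9) = -1069911; answer -1069911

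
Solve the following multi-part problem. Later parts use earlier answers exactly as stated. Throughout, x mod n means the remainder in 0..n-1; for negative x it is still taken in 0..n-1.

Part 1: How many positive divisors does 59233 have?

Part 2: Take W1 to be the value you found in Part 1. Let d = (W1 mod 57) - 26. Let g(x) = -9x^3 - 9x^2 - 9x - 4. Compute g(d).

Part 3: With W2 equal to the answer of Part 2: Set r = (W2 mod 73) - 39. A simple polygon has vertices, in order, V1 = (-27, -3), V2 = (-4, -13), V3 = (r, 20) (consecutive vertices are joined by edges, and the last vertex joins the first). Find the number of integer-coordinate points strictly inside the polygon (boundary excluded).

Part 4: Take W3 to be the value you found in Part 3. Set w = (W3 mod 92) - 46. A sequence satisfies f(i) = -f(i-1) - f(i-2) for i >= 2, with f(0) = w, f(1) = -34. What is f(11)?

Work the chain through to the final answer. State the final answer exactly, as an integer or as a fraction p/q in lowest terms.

Part 1: 59233 is prime, so its only divisors are 1 and 59233; count = 2; answer 2
Part 2: W1 = 2; d = -24; -9*(-24)^3 - 9*(-24)^2 - 9*(-24)^1 - 4 = (124416) + (-5184) + (216) + (-4) = 119444; answer 119444
Part 3: W2 = 119444; r = -23; cross terms: (-27*-13 - -4*-3)=339, (-4*20 - -23*-13)=-379, (-23*-3 - -27*20)=609; twice the area = |569| = 569; area = 569/2; boundary points = 1 + 1 + 1 = 3; strictly interior points = area - boundary/2 + 1 = 284; answer 284
Part 4: W3 = 284; w = -38; f(2) = -1*(-34) - 1*(-38) = 72; iterating: f(2)=72, f(3)=-38, f(4)=-34, f(5)=72, f(6)=-38, f(7)=-34, f(8)=72, f(9)=-38, f(10)=-34, f(11)=72; answer 72

72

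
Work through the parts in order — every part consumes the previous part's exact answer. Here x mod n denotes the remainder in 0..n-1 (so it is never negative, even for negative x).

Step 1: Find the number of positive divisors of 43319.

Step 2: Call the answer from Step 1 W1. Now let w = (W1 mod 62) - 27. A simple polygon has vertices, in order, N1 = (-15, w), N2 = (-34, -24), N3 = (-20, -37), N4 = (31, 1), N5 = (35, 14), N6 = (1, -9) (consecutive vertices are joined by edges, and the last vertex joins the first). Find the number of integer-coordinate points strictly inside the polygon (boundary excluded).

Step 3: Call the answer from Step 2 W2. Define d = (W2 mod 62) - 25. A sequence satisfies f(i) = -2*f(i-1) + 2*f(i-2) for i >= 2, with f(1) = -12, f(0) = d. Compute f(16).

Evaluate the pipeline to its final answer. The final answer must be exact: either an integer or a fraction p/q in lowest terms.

49661952

Step 1: 43319 is prime, so its only divisors are 1 and 43319; count = 2; answer 2
Step 2: W1 = 2; w = -25; cross terms: (-15*-24 - -34*-25)=-490, (-34*-37 - -20*-24)=778, (-20*1 - 31*-37)=1127, (31*14 - 35*1)=399, (35*-9 - 1*14)=-329, (1*-25 - -15*-9)=-160; twice the area = |1325| = 1325; area = 1325/2; boundary points = 1 + 1 + 1 + 1 + 1 + 16 = 21; strictly interior points = area - boundary/2 + 1 = 653; answer 653
Step 3: W2 = 653; d = 8; f(2) = -2*(-12) + 2*(8) = 40; iterating: f(2)=40, f(3)=-104, f(4)=288, f(5)=-784, f(6)=2144, f(7)=-5856, f(8)=16000, f(9)=-43712, f(10)=119424, f(11)=-326272, f(12)=891392, f(13)=-2435328, f(14)=6653440, f(15)=-18177536, f(16)=49661952; answer 49661952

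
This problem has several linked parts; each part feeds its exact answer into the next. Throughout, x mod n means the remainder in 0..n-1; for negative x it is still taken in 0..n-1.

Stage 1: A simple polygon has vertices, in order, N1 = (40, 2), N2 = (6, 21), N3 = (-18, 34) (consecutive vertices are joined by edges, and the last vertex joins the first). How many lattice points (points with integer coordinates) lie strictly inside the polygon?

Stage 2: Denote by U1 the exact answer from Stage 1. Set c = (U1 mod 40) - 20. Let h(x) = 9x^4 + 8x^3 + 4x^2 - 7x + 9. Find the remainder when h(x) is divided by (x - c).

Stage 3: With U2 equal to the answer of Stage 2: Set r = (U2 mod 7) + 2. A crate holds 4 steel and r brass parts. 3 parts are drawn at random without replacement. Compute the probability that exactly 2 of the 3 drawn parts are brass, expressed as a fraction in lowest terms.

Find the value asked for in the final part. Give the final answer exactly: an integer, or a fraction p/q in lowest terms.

Stage 1: cross terms: (40*21 - 6*2)=828, (6*34 - -18*21)=582, (-18*2 - 40*34)=-1396; twice the area = |14| = 14; area = 7; boundary points = 1 + 1 + 2 = 4; strictly interior points = area - boundary/2 + 1 = 6; answer 6
Stage 2: U1 = 6; c = -14; remainder = value at the root: 9*(-14)^4 + 8*(-14)^3 + 4*(-14)^2 - 7*(-14)^1 + 9 = (345744) + (-21952) + (784) + (98) + (9) = 324683; answer 324683
Stage 3: U2 = 324683; r = 4; total draws C(8,3) = 56; favorable C(4,2)*C(4,1) = 24; P = 3/7; answer 3/7

3/7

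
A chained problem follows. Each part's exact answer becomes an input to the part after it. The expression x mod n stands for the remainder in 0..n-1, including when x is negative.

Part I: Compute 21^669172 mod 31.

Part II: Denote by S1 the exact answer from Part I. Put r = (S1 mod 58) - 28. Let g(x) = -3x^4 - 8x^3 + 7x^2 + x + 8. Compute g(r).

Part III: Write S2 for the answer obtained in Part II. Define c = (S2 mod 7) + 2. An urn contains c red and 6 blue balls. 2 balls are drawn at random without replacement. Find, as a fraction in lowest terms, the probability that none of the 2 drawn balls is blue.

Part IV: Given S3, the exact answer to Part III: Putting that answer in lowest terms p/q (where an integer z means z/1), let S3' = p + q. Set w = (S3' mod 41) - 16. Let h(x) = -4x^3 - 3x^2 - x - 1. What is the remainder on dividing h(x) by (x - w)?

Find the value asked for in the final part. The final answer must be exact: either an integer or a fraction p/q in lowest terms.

-20537

Part I: squarings mod 31: 21^1=21, 21^2=7, 21^4=18, 21^8=14, 21^16=10, 21^32=7, 21^64=18, 21^128=14, 21^256=10, 21^512=7, 21^1024=18, 21^2048=14, 21^4096=10, 21^8192=7, 21^16384=18, 21^32768=14, 21^65536=10, 21^131072=7, 21^262144=18, 21^524288=14; 21^669172 = 21^4 * 21^16 * 21^32 * 21^64 * 21^128 * 21^256 * 21^1024 * 21^4096 * 21^8192 * 21^131072 * 21^524288 = 20 (mod 31); answer 20
Part II: S1 = 20; r = -8; -3*(-8)^4 - 8*(-8)^3 + 7*(-8)^2 + 1*(-8)^1 + 8 = (-12288) + (4096) + (448) + (-8) + (8) = -7744; answer -7744
Part III: S2 = -7744; c = 7; total draws C(13,2) = 78; favorable C(7,2) = 21; P = 7/26; answer 7/26
Part IV: S3 = 7/26; threaded value p + q = 33; w = 17; remainder = value at the root: -4*(17)^3 - 3*(17)^2 - 1*(17)^1 - 1 = (-19652) + (-867) + (-17) + (-1) = -20537; answer -20537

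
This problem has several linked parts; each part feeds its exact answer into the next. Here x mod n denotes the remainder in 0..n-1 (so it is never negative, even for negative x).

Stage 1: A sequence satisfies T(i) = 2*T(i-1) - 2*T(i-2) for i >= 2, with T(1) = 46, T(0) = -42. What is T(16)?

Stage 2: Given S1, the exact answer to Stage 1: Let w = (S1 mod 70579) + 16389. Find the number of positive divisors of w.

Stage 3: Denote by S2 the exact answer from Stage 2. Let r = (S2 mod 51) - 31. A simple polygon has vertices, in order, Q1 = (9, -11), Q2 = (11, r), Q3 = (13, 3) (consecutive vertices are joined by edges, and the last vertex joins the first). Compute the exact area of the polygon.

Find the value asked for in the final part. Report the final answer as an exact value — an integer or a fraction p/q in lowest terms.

22

Stage 1: T(2) = 2*(46) - 2*(-42) = 176; iterating: T(2)=176, T(3)=260, T(4)=168, T(5)=-184, T(6)=-704, T(7)=-1040, T(8)=-672, T(9)=736, T(10)=2816, T(11)=4160, T(12)=2688, T(13)=-2944, T(14)=-11264, T(15)=-16640, T(16)=-10752; answer -10752
Stage 2: S1 = -10752; w = 76216; 76216 = 2^3 * 7 * 1361; number of divisors = (3+1) * (1+1) * (1+1) = 16; answer 16
Stage 3: S2 = 16; r = -15; cross terms: (9*-15 - 11*-11)=-14, (11*3 - 13*-15)=228, (13*-11 - 9*3)=-170; twice the area = |44| = 44; area = 22; answer 22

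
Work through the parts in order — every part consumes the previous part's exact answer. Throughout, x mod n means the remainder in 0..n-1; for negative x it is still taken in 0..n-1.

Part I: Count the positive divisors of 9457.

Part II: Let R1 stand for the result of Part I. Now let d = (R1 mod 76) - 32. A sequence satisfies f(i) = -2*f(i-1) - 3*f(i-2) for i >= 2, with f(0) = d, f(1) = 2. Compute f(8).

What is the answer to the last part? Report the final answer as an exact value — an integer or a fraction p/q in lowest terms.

902

Part I: 9457 = 7^2 * 193; number of divisors = (2+1) * (1+1) = 6; answer 6
Part II: R1 = 6; d = -26; f(2) = -2*(2) - 3*(-26) = 74; iterating: f(2)=74, f(3)=-154, f(4)=86, f(5)=290, f(6)=-838, f(7)=806, f(8)=902; answer 902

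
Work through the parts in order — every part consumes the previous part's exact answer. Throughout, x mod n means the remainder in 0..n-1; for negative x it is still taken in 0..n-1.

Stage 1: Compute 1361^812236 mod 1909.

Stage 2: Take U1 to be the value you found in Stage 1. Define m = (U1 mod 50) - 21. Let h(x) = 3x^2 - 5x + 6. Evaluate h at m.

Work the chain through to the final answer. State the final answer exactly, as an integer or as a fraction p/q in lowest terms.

Stage 1: squarings mod 1909: 1361^1=1361, 1361^2=591, 1361^4=1843, 1361^8=538, 1361^16=1185, 1361^32=1110, 1361^64=795, 1361^128=146, 1361^256=317, 1361^512=1221, 1361^1024=1821, 1361^2048=108, 1361^4096=210, 1361^8192=193, 1361^16384=978, 1361^32768=75, 1361^65536=1807, 1361^131072=859, 1361^262144=1007, 1361^524288=370; 1361^812236 = 1361^4 * 1361^8 * 1361^64 * 1361^128 * 1361^1024 * 1361^8192 * 1361^16384 * 1361^262144 * 1361^524288 = 1066 (mod 1909); answer 1066
Stage 2: U1 = 1066; m = -5; 3*(-5)^2 - 5*(-5)^1 + 6 = (75) + (25) + (6) = 106; answer 106

106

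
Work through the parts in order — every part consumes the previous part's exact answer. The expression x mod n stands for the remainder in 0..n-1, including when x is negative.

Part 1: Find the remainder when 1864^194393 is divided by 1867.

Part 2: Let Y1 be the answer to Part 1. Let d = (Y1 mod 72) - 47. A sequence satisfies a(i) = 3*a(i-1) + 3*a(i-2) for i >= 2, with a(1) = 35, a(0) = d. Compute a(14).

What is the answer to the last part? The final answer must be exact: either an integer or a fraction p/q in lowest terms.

683651826

Part 1: squarings mod 1867: 1864^1=1864, 1864^2=9, 1864^4=81, 1864^8=960, 1864^16=1169, 1864^32=1784, 1864^64=1288, 1864^128=1048, 1864^256=508, 1864^512=418, 1864^1024=1093, 1864^2048=1636, 1864^4096=1085, 1864^8192=1015, 1864^16384=1508, 1864^32768=58, 1864^65536=1497, 1864^131072=609; 1864^194393 = 1864^1 * 1864^8 * 1864^16 * 1864^64 * 1864^256 * 1864^512 * 1864^1024 * 1864^4096 * 1864^8192 * 1864^16384 * 1864^32768 * 1864^131072 = 1186 (mod 1867); answer 1186
Part 2: Y1 = 1186; d = -13; a(2) = 3*(35) + 3*(-13) = 66; iterating: a(2)=66, a(3)=303, a(4)=1107, a(5)=4230, a(6)=16011, a(7)=60723, a(8)=230202, a(9)=872775, a(10)=3308931, a(11)=12545118, a(12)=47562147, a(13)=180321795, a(14)=683651826; answer 683651826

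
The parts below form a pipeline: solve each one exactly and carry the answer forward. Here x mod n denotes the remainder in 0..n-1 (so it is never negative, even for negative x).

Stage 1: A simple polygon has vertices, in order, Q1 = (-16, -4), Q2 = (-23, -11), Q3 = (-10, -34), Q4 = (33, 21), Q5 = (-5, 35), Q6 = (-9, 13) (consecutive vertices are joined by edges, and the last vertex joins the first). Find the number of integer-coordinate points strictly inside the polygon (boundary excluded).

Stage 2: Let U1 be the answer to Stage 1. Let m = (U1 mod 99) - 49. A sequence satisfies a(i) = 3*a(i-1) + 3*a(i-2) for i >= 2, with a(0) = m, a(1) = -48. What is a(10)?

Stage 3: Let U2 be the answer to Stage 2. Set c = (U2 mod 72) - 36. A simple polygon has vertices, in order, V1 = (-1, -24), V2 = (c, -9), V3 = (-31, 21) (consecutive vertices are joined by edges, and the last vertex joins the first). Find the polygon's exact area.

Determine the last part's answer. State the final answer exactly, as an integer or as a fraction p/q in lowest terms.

Stage 1: cross terms: (-16*-11 - -23*-4)=84, (-23*-34 - -10*-11)=672, (-10*21 - 33*-34)=912, (33*35 - -5*21)=1260, (-5*13 - -9*35)=250, (-9*-4 - -16*13)=244; twice the area = |3422| = 3422; area = 1711; boundary points = 7 + 1 + 1 + 2 + 2 + 1 = 14; strictly interior points = area - boundary/2 + 1 = 1705; answer 1705
Stage 2: U1 = 1705; m = -27; a(2) = 3*(-48) + 3*(-27) = -225; iterating: a(2)=-225, a(3)=-819, a(4)=-3132, a(5)=-11853, a(6)=-44955, a(7)=-170424, a(8)=-646137, a(9)=-2449683, a(10)=-9287460; answer -9287460
Stage 3: U2 = -9287460; c = 0; cross terms: (-1*-9 - 0*-24)=9, (0*21 - -31*-9)=-279, (-31*-24 - -1*21)=765; twice the area = |495| = 495; area = 495/2; answer 495/2

495/2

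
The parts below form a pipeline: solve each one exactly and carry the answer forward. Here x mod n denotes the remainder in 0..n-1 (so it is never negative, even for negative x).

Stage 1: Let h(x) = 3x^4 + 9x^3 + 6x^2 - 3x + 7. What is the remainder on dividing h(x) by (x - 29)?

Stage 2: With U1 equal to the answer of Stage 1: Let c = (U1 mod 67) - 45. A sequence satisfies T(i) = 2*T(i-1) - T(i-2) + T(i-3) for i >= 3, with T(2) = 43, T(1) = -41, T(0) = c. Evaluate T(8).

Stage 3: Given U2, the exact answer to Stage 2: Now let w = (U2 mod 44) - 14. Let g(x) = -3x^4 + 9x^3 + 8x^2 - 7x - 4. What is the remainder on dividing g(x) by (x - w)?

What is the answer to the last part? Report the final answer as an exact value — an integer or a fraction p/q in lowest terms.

-1895821

Stage 1: remainder = value at the root: 3*(29)^4 + 9*(29)^3 + 6*(29)^2 - 3*(29)^1 + 7 = (2121843) + (219501) + (5046) + (-87) + (7) = 2346310; answer 2346310
Stage 2: U1 = 2346310; c = -8; T(3) = 2*(43) - 1*(-41) + 1*(-8) = 119; iterating: T(3)=119, T(4)=154, T(5)=232, T(6)=429, T(7)=780, T(8)=1363; answer 1363
Stage 3: U2 = 1363; w = 29; remainder = value at the root: -3*(29)^4 + 9*(29)^3 + 8*(29)^2 - 7*(29)^1 - 4 = (-2121843) + (219501) + (6728) + (-203) + (-4) = -1895821; answer -1895821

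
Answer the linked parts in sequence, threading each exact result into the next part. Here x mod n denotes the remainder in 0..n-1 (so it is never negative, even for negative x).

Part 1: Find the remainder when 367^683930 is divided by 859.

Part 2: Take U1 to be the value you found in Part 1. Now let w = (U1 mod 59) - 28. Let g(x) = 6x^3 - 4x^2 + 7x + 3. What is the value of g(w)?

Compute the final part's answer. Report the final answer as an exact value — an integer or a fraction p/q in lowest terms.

23667

Part 1: squarings mod 859: 367^1=367, 367^2=685, 367^4=211, 367^8=712, 367^16=134, 367^32=776, 367^64=17, 367^128=289, 367^256=198, 367^512=549, 367^1024=751, 367^2048=497, 367^4096=476, 367^8192=659, 367^16384=486, 367^32768=830, 367^65536=841, 367^131072=324, 367^262144=178, 367^524288=760; 367^683930 = 367^2 * 367^8 * 367^16 * 367^128 * 367^256 * 367^512 * 367^1024 * 367^2048 * 367^8192 * 367^16384 * 367^131072 * 367^524288 = 398 (mod 859); answer 398
Part 2: U1 = 398; w = 16; 6*(16)^3 - 4*(16)^2 + 7*(16)^1 + 3 = (24576) + (-1024) + (112) + (3) = 23667; answer 23667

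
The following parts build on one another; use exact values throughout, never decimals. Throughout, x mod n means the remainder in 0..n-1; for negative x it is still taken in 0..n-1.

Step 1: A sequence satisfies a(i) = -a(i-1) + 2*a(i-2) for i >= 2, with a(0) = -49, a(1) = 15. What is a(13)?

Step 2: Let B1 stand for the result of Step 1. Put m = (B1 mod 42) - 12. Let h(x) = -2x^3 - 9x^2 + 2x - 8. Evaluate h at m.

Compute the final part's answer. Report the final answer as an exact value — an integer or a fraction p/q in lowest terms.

Step 1: a(2) = -1*(15) + 2*(-49) = -113; iterating: a(2)=-113, a(3)=143, a(4)=-369, a(5)=655, a(6)=-1393, a(7)=2703, a(8)=-5489, a(9)=10895, a(10)=-21873, a(11)=43663, a(12)=-87409, a(13)=174735; answer 174735
Step 2: B1 = 174735; m = 3; -2*(3)^3 - 9*(3)^2 + 2*(3)^1 - 8 = (-54) + (-81) + (6) + (-8) = -137; answer -137

-137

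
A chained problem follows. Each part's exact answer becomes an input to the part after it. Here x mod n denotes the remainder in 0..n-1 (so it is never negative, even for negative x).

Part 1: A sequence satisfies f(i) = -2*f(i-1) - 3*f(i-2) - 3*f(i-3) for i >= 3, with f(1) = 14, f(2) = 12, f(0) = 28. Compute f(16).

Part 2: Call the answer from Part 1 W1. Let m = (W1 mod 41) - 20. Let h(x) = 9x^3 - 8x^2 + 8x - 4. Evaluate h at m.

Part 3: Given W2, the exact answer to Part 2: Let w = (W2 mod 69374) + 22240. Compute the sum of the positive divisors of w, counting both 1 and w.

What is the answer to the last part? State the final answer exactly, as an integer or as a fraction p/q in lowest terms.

201600

Part 1: f(3) = -2*(12) - 3*(14) - 3*(28) = -150; iterating: f(3)=-150, f(4)=222, f(5)=-30, f(6)=-156, f(7)=-264, f(8)=1086, f(9)=-912, f(10)=-642, f(11)=762, f(12)=3138, f(13)=-6636, f(14)=1572, f(15)=7350, f(16)=492; answer 492
Part 2: W1 = 492; m = -20; 9*(-20)^3 - 8*(-20)^2 + 8*(-20)^1 - 4 = (-72000) + (-3200) + (-160) + (-4) = -75364; answer -75364
Part 3: W2 = -75364; w = 85624; 85624 = 2^3 * 7 * 11 * 139; sigma = (1 + 2 + 4 + 8) * (1 + 7) * (1 + 11) * (1 + 139) = 15 * 8 * 12 * 140 = 201600; answer 201600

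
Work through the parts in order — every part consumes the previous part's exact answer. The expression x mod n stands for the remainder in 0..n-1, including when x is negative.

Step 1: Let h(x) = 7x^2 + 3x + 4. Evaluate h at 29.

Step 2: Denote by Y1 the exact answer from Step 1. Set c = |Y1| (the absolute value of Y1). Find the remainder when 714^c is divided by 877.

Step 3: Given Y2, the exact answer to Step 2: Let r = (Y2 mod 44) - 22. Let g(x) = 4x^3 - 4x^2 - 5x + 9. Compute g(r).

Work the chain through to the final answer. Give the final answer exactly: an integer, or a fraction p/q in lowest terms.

-969

Step 1: 7*(29)^2 + 3*(29)^1 + 4 = (5887) + (87) + (4) = 5978; answer 5978
Step 2: Y1 = 5978; c = 5978; squarings mod 877: 714^1=714, 714^2=259, 714^4=429, 714^8=748, 714^16=855, 714^32=484, 714^64=97, 714^128=639, 714^256=516, 714^512=525, 714^1024=247, 714^2048=496, 714^4096=456; 714^5978 = 714^2 * 714^8 * 714^16 * 714^64 * 714^256 * 714^512 * 714^1024 * 714^4096 = 852 (mod 877); answer 852
Step 3: Y2 = 852; r = -6; 4*(-6)^3 - 4*(-6)^2 - 5*(-6)^1 + 9 = (-864) + (-144) + (30) + (9) = -969; answer -969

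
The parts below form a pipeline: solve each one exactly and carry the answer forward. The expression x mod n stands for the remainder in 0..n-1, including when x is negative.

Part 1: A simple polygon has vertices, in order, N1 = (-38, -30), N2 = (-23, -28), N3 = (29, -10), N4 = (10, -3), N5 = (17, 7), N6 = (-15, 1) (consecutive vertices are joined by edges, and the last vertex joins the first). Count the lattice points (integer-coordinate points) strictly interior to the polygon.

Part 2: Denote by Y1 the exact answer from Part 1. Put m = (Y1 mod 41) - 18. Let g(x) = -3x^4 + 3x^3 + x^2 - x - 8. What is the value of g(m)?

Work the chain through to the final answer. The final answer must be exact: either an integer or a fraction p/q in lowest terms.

Part 1: cross terms: (-38*-28 - -23*-30)=374, (-23*-10 - 29*-28)=1042, (29*-3 - 10*-10)=13, (10*7 - 17*-3)=121, (17*1 - -15*7)=122, (-15*-30 - -38*1)=488; twice the area = |2160| = 2160; area = 1080; boundary points = 1 + 2 + 1 + 1 + 2 + 1 = 8; strictly interior points = area - boundary/2 + 1 = 1077; answer 1077
Part 2: Y1 = 1077; m = -7; -3*(-7)^4 + 3*(-7)^3 + 1*(-7)^2 - 1*(-7)^1 - 8 = (-7203) + (-1029) + (49) + (7) + (-8) = -8184; answer -8184

-8184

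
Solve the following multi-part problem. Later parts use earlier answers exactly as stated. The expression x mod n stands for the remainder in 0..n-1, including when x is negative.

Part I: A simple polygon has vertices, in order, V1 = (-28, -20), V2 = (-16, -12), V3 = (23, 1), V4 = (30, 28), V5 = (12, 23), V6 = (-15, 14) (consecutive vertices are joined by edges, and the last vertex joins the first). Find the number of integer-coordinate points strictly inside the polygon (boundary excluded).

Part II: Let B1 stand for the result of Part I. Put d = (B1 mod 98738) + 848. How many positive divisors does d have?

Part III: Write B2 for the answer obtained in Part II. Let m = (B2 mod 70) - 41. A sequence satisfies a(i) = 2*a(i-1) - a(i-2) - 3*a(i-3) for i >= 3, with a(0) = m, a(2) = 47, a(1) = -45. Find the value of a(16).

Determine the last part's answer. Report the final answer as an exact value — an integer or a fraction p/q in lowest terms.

-537657

Part I: cross terms: (-28*-12 - -16*-20)=16, (-16*1 - 23*-12)=260, (23*28 - 30*1)=614, (30*23 - 12*28)=354, (12*14 - -15*23)=513, (-15*-20 - -28*14)=692; twice the area = |2449| = 2449; area = 2449/2; boundary points = 4 + 13 + 1 + 1 + 9 + 1 = 29; strictly interior points = area - boundary/2 + 1 = 1211; answer 1211
Part II: B1 = 1211; d = 2059; 2059 = 29 * 71; number of divisors = (1+1) * (1+1) = 4; answer 4
Part III: B2 = 4; m = -37; a(3) = 2*(47) - 1*(-45) - 3*(-37) = 250; iterating: a(3)=250, a(4)=588, a(5)=785, a(6)=232, a(7)=-2085, a(8)=-6757, a(9)=-12125, a(10)=-11238, a(11)=9920, a(12)=67453, a(13)=158700, a(14)=220187, a(15)=79315, a(16)=-537657; answer -537657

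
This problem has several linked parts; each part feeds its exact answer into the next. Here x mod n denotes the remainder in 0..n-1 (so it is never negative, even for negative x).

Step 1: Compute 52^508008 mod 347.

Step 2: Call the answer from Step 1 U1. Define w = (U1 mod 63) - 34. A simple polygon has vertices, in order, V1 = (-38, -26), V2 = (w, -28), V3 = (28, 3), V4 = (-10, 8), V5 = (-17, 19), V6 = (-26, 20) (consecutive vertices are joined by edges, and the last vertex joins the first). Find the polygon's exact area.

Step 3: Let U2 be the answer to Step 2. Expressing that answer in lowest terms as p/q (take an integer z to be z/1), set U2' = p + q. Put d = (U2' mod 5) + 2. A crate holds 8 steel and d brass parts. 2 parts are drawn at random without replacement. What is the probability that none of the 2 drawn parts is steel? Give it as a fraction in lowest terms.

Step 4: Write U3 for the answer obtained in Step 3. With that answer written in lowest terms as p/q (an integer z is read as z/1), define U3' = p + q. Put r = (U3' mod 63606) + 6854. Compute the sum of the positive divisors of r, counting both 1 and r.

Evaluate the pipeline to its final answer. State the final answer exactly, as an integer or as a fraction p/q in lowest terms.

20832

Step 1: squarings mod 347: 52^1=52, 52^2=275, 52^4=326, 52^8=94, 52^16=161, 52^32=243, 52^64=59, 52^128=11, 52^256=121, 52^512=67, 52^1024=325, 52^2048=137, 52^4096=31, 52^8192=267, 52^16384=154, 52^32768=120, 52^65536=173, 52^131072=87, 52^262144=282; 52^508008 = 52^8 * 52^32 * 52^64 * 52^16384 * 52^32768 * 52^65536 * 52^131072 * 52^262144 = 130 (mod 347); answer 130
Step 2: U1 = 130; w = -30; cross terms: (-38*-28 - -30*-26)=284, (-30*3 - 28*-28)=694, (28*8 - -10*3)=254, (-10*19 - -17*8)=-54, (-17*20 - -26*19)=154, (-26*-26 - -38*20)=1436; twice the area = |2768| = 2768; area = 1384; answer 1384
Step 3: U2 = 1384; threaded value p + q = 1385; d = 2; total draws C(10,2) = 45; favorable C(2,2) = 1; P = 1/45; answer 1/45
Step 4: U3 = 1/45; threaded value p + q = 46; r = 6900; 6900 = 2^2 * 3 * 5^2 * 23; sigma = (1 + 2 + 4) * (1 + 3) * (1 + 5 + 25) * (1 + 23) = 7 * 4 * 31 * 24 = 20832; answer 20832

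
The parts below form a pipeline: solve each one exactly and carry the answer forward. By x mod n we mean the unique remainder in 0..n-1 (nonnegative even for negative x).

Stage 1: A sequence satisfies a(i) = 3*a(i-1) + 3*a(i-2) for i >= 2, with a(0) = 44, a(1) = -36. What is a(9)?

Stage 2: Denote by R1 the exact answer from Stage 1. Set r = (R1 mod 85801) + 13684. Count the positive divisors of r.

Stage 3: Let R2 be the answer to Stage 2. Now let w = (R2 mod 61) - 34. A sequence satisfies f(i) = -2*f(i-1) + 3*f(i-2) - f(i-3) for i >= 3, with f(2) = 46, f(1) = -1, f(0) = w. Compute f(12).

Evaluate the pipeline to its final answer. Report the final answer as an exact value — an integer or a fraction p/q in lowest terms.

Stage 1: a(2) = 3*(-36) + 3*(44) = 24; iterating: a(2)=24, a(3)=-36, a(4)=-36, a(5)=-216, a(6)=-756, a(7)=-2916, a(8)=-11016, a(9)=-41796; answer -41796
Stage 2: R1 = -41796; r = 57689; 57689 is prime, so its only divisors are 1 and 57689; count = 2; answer 2
Stage 3: R2 = 2; w = -32; f(3) = -2*(46) + 3*(-1) - 1*(-32) = -63; iterating: f(3)=-63, f(4)=265, f(5)=-765, f(6)=2388, f(7)=-7336, f(8)=22601, f(9)=-69598, f(10)=214335, f(11)=-660065, f(12)=2032733; answer 2032733

2032733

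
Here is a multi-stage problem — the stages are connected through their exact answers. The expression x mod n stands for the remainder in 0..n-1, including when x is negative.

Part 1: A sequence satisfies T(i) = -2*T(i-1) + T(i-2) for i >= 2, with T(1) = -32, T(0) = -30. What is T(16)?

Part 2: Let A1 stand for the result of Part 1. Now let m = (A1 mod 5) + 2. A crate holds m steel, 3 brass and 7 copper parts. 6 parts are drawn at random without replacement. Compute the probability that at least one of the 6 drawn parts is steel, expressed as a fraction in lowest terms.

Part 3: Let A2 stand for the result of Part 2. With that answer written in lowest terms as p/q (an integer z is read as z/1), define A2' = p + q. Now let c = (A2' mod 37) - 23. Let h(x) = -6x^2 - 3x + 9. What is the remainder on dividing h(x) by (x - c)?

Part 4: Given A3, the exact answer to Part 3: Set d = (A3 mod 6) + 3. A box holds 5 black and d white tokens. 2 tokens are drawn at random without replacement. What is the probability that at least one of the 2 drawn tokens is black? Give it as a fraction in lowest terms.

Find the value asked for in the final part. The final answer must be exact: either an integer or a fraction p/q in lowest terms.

8/11

Part 1: T(2) = -2*(-32) + 1*(-30) = 34; iterating: T(2)=34, T(3)=-100, T(4)=234, T(5)=-568, T(6)=1370, T(7)=-3308, T(8)=7986, T(9)=-19280, T(10)=46546, T(11)=-112372, T(12)=271290, T(13)=-654952, T(14)=1581194, T(15)=-3817340, T(16)=9215874; answer 9215874
Part 2: A1 = 9215874; m = 6; total draws C(16,6) = 8008; complement C(10,6) = 210; favorable 8008 - 210 = 7798; P = 557/572; answer 557/572
Part 3: A2 = 557/572; threaded value p + q = 1129; c = -4; remainder = value at the root: -6*(-4)^2 - 3*(-4)^1 + 9 = (-96) + (12) + (9) = -75; answer -75
Part 4: A3 = -75; d = 6; total draws C(11,2) = 55; complement C(6,2) = 15; favorable 55 - 15 = 40; P = 8/11; answer 8/11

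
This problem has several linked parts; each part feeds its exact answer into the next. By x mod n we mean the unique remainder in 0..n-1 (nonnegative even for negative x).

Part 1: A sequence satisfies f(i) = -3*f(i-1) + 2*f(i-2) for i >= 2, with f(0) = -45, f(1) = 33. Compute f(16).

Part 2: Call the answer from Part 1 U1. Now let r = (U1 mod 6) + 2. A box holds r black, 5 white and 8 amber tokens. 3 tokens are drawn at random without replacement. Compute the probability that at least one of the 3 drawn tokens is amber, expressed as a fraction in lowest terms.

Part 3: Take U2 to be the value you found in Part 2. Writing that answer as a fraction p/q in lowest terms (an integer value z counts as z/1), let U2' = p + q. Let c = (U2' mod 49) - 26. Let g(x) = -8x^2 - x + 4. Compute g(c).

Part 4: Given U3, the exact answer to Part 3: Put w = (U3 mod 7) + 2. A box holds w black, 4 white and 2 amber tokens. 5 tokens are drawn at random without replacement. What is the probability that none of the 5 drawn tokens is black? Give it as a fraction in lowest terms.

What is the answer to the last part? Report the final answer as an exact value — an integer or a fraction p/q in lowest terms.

Part 1: f(2) = -3*(33) + 2*(-45) = -189; iterating: f(2)=-189, f(3)=633, f(4)=-2277, f(5)=8097, f(6)=-28845, f(7)=102729, f(8)=-365877, f(9)=1303089, f(10)=-4641021, f(11)=16529241, f(12)=-58869765, f(13)=209667777, f(14)=-746742861, f(15)=2659564137, f(16)=-9472178133; answer -9472178133
Part 2: U1 = -9472178133; r = 5; total draws C(18,3) = 816; complement C(10,3) = 120; favorable 816 - 120 = 696; P = 29/34; answer 29/34
Part 3: U2 = 29/34; threaded value p + q = 63; c = -12; -8*(-12)^2 - 1*(-12)^1 + 4 = (-1152) + (12) + (4) = -1136; answer -1136
Part 4: U3 = -1136; w = 7; total draws C(13,5) = 1287; favorable C(6,5) = 6; P = 2/429; answer 2/429

2/429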